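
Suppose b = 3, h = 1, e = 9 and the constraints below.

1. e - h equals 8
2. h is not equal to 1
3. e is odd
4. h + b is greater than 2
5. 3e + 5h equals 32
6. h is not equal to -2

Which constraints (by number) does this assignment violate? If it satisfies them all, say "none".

1. e - h = 9 - 1 = 8 — holds.
2. h = 1, but 1 is required to differ — fails.
3. e = 9 is odd — holds.
4. h + b = 1 + 3 = 4; 4 > 2 — holds.
5. 3e + 5h = 3(9) + 5(1) = 32 — holds.
6. h = 1, and 1 ≠ -2 — holds.

Violated: 2.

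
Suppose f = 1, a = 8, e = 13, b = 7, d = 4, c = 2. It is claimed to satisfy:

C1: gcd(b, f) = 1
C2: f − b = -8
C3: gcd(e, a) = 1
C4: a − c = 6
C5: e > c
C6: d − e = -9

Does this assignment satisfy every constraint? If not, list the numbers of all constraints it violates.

C1: gcd(7, 1) = 1  ✓
C2: f − b = 1 − 7 = -6, not -8  ✗
C3: gcd(13, 8) = 1  ✓
C4: a − c = 8 − 2 = 6  ✓
C5: e = 13, c = 2; 13 > 2  ✓
C6: d − e = 4 − 13 = -9  ✓

Constraint 2 does not hold.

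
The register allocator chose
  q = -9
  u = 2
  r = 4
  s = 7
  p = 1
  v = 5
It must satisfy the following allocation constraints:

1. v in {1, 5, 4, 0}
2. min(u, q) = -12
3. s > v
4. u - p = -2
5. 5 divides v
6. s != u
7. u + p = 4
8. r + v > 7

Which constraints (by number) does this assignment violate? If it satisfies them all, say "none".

1. v = 5 is in {1, 5, 4, 0} — holds.
2. min(2, -9) = -9, not -12 — fails.
3. s = 7, v = 5; 7 > 5 — holds.
4. u - p = 2 - 1 = 1, not -2 — fails.
5. 5 / 5 = 1, so 5 divides 5 — holds.
6. s = 7, u = 2; distinct — holds.
7. u + p = 2 + 1 = 3, not 4 — fails.
8. r + v = 4 + 5 = 9; 9 > 7 — holds.

Violated: 2, 4, 7.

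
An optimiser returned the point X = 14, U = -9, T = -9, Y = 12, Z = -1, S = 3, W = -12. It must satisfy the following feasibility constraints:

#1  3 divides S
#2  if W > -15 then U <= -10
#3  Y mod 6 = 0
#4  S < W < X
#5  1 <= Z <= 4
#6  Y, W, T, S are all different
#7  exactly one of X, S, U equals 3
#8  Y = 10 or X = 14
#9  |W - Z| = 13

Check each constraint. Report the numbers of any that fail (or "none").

#1 3 / 3 = 1, so 3 divides 3  holds
#2 W = -12 > -15, so we need U ≤ -10; but U = -9 > -10  fails
#3 12 mod 6 = 0  holds
#4 values 3, -12, 14; S = 3 is not < W = -12  fails
#5 Z = -1 is outside [1, 4]  fails
#6 values 12, -12, -9, 3 are pairwise distinct  holds
#7 X=14, S=3, U=-9; 1 of them equals 3  holds
#8 Y = 12 ≠ 10, but X = 14 = 14 (second disjunct)  holds
#9 |-12 - (-1)| = 11, not 13  fails

The assignment fails constraints 2, 4, 5, 9.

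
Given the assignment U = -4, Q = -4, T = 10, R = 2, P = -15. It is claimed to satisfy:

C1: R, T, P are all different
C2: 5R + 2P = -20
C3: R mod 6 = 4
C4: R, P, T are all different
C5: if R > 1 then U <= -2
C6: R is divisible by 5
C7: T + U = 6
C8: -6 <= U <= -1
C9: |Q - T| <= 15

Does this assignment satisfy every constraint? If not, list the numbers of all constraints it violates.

C1: values 2, 10, -15 are pairwise distinct  ✓
C2: 5R + 2P = 5(2) + 2(-15) = -20  ✓
C3: 2 mod 6 = 2, not 4  ✗
C4: values 2, -15, 10 are pairwise distinct  ✓
C5: R = 2 > 1, so we need U ≤ -2; U = -4 ≤ -2  ✓
C6: 2 = 5*0 + 2, so 5 does not divide 2  ✗
C7: T + U = 10 + (-4) = 6  ✓
C8: U = -4 lies in [-6, -1]  ✓
C9: |-4 - 10| = 14; 14 ≤ 15  ✓

Constraints 3 and 6 are violated.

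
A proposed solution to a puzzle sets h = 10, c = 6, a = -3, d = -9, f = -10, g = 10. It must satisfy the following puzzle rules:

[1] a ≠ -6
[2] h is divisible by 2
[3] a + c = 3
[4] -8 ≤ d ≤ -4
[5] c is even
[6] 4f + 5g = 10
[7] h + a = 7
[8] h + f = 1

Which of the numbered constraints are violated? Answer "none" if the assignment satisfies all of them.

[1] a = -3, and -3 ≠ -6  ✔
[2] 10 / 2 = 5, so 2 divides 10  ✔
[3] a + c = -3 + 6 = 3  ✔
[4] d = -9 is outside [-8, -4]  ✘
[5] c = 6 is even  ✔
[6] 4f + 5g = 4(-10) + 5(10) = 10  ✔
[7] h + a = 10 + (-3) = 7  ✔
[8] h + f = 10 + (-10) = 0, not 1  ✘

Violated: 4 and 8.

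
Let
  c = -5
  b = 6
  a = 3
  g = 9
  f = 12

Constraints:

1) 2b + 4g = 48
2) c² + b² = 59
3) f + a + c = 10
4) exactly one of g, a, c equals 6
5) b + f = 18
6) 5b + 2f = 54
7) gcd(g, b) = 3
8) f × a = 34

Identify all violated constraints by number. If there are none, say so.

Constraints 2, 4, 8 are violated.

1) 2b + 4g = 2(6) + 4(9) = 48  OK
2) c² + b² = (-5)² + 6² = 25 + 36 = 61, not 59  FAIL
3) f + a + c = 12 + 3 + (-5) = 10  OK
4) g=9, a=3, c=-5; 0 of them equal 6, not exactly one  FAIL
5) b + f = 6 + 12 = 18  OK
6) 5b + 2f = 5(6) + 2(12) = 54  OK
7) gcd(9, 6) = 3  OK
8) f × a = 12 × 3 = 36, not 34  FAIL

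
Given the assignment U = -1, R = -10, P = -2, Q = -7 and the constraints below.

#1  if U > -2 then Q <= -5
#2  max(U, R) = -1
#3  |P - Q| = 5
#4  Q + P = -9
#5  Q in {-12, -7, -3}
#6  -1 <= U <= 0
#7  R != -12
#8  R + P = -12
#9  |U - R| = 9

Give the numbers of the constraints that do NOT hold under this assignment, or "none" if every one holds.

#1 U = -1 > -2, so we need Q ≤ -5; Q = -7 ≤ -5  yes
#2 max(-1, -10) = -1  yes
#3 |-2 - (-7)| = 5  yes
#4 Q + P = -7 + (-2) = -9  yes
#5 Q = -7 is in {-12, -7, -3}  yes
#6 U = -1 lies in [-1, 0]  yes
#7 R = -10, and -10 ≠ -12  yes
#8 R + P = -10 + (-2) = -12  yes
#9 |-1 - (-10)| = 9  yes

Yes — all constraints hold.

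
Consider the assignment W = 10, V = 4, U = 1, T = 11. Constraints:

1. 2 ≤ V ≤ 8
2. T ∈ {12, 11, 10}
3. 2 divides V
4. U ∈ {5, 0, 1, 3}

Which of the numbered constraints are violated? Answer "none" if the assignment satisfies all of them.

The assignment satisfies every constraint.

1. V = 4 lies in [2, 8]  yes
2. T = 11 is in {12, 11, 10}  yes
3. 4 / 2 = 2, so 2 divides 4  yes
4. U = 1 is in {5, 0, 1, 3}  yes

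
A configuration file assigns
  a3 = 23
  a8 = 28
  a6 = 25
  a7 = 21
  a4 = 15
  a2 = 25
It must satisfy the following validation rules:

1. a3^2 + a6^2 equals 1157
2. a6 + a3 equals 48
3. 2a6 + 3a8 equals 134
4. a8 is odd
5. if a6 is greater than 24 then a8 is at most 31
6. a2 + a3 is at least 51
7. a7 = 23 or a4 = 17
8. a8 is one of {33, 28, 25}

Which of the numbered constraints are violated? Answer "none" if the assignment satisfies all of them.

1. a3^2 + a6^2 = 23^2 + 25^2 = 529 + 625 = 1154, not 1157 — violated.
2. a6 + a3 = 25 + 23 = 48 — satisfied.
3. 2a6 + 3a8 = 2(25) + 3(28) = 134 — satisfied.
4. a8 = 28 is even — violated.
5. a6 = 25 > 24, so we need a8 ≤ 31; a8 = 28 ≤ 31 — satisfied.
6. a2 + a3 = 25 + 23 = 48; 48 < 51, bound 51 not met — violated.
7. a7 = 21 ≠ 23 and a4 = 15 ≠ 17; both disjuncts false — violated.
8. a8 = 28 is in {33, 28, 25} — satisfied.

Violated: 1, 4, 6, and 7.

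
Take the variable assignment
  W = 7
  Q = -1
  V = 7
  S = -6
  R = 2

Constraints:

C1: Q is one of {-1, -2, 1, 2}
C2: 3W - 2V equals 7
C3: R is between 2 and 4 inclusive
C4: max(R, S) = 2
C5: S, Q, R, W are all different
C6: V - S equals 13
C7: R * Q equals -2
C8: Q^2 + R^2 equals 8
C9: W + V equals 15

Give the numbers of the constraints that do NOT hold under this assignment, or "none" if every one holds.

C1: Q = -1 is in {-1, -2, 1, 2} — satisfied.
C2: 3W - 2V = 3(7) - 2(7) = 7 — satisfied.
C3: R = 2 lies in [2, 4] — satisfied.
C4: max(2, -6) = 2 — satisfied.
C5: values -6, -1, 2, 7 are pairwise distinct — satisfied.
C6: V - S = 7 - (-6) = 13 — satisfied.
C7: R * Q = 2 * (-1) = -2 — satisfied.
C8: Q^2 + R^2 = (-1)^2 + 2^2 = 1 + 4 = 5, not 8 — violated.
C9: W + V = 7 + 7 = 14, not 15 — violated.

Constraints 8, 9 are violated.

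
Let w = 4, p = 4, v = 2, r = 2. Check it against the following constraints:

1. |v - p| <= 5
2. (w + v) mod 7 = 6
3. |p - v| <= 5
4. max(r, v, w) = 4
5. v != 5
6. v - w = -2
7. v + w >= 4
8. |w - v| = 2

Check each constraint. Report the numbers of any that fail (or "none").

1. |2 - 4| = 2; 2 ≤ 5  true
2. w + v = 6; 6 mod 7 = 6  true
3. |4 - 2| = 2; 2 ≤ 5  true
4. max(2, 2, 4) = 4  true
5. v = 2, and 2 ≠ 5  true
6. v - w = 2 - 4 = -2  true
7. v + w = 2 + 4 = 6; 6 ≥ 4  true
8. |4 - 2| = 2  true

The assignment satisfies every constraint.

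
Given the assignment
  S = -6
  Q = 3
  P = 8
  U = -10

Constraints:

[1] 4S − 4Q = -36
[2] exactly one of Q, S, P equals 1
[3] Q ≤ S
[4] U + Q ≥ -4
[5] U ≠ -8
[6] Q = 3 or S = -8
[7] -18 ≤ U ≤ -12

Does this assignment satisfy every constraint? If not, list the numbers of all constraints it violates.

No — constraints 2, 3, 4, 7 are not satisfied.

[1] 4S − 4Q = 4(-6) − 4(3) = -36  holds
[2] Q=3, S=-6, P=8; 0 of them equal 1, not exactly one  fails
[3] Q = 3, S = -6; 3 > -6 (want ≤)  fails
[4] U + Q = -10 + 3 = -7; -7 < -4, bound -4 not met  fails
[5] U = -10, and -10 ≠ -8  holds
[6] Q = 3 = 3 (first disjunct)  holds
[7] U = -10 is outside [-18, -12]  fails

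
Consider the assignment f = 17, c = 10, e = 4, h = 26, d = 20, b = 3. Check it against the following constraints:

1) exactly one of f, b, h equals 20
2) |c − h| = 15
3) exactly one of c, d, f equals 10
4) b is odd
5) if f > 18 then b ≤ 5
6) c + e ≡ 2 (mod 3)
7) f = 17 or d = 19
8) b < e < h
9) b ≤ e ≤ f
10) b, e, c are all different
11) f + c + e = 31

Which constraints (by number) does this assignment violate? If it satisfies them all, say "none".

1) f=17, b=3, h=26; 0 of them equal 20, not exactly one  ✘
2) |10 − 26| = 16, not 15  ✘
3) c=10, d=20, f=17; 1 of them equals 10  ✔
4) b = 3 is odd  ✔
5) f = 17, not > 18; antecedent false, conditional vacuously true  ✔
6) c + e = 14; 14 mod 3 = 2  ✔
7) f = 17 = 17 (first disjunct)  ✔
8) values 3 < 4 < 26  ✔
9) values 3 ≤ 4 ≤ 17  ✔
10) values 3, 4, 10 are pairwise distinct  ✔
11) f + c + e = 17 + 10 + 4 = 31  ✔

No — constraints 1, 2 are not satisfied.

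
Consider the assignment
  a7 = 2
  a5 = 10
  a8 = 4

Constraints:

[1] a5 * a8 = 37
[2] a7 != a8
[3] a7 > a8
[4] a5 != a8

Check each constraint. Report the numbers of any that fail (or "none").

The assignment fails constraints 1 and 3.

[1] a5 * a8 = 10 * 4 = 40, not 37 — fails.
[2] a7 = 2, a8 = 4; distinct — holds.
[3] a7 = 2, a8 = 4; 2 ≤ 4 (want >) — fails.
[4] a5 = 10, a8 = 4; distinct — holds.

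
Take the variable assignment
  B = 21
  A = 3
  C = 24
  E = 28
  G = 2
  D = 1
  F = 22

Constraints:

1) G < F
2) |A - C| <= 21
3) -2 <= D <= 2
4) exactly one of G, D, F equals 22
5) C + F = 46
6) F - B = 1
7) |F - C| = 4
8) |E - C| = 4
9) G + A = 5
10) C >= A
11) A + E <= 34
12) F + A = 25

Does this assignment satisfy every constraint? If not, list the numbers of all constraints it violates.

Constraint 7 is violated.

1) G = 2, F = 22; 2 < 22  yes
2) |3 - 24| = 21; 21 ≤ 21  yes
3) D = 1 lies in [-2, 2]  yes
4) G=2, D=1, F=22; 1 of them equals 22  yes
5) C + F = 24 + 22 = 46  yes
6) F - B = 22 - 21 = 1  yes
7) |22 - 24| = 2, not 4  no
8) |28 - 24| = 4  yes
9) G + A = 2 + 3 = 5  yes
10) C = 24, A = 3; 24 ≥ 3  yes
11) A + E = 3 + 28 = 31; 31 ≤ 34  yes
12) F + A = 22 + 3 = 25  yes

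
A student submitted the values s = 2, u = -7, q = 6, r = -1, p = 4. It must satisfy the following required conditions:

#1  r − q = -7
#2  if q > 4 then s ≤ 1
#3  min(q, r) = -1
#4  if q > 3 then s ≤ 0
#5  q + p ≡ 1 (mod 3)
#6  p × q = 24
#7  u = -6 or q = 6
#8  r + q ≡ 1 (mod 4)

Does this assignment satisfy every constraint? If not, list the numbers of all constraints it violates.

#1 r − q = -1 − 6 = -7  ✔
#2 q = 6 > 4, so we need s ≤ 1; but s = 2 > 1  ✘
#3 min(6, -1) = -1  ✔
#4 q = 6 > 3, so we need s ≤ 0; but s = 2 > 0  ✘
#5 q + p = 10; 10 mod 3 = 1  ✔
#6 p × q = 4 × 6 = 24  ✔
#7 u = -7 ≠ -6, but q = 6 = 6 (second disjunct)  ✔
#8 r + q = 5; 5 mod 4 = 1  ✔

Constraints 2 and 4 do not hold.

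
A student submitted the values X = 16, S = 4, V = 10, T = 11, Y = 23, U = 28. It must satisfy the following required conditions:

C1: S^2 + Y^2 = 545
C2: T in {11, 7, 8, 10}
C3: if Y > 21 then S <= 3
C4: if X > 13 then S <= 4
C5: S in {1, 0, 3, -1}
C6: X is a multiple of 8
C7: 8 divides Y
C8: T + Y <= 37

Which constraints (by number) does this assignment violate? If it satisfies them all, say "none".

C1: S^2 + Y^2 = 4^2 + 23^2 = 16 + 529 = 545 — holds.
C2: T = 11 is in {11, 7, 8, 10} — holds.
C3: Y = 23 > 21, so we need S ≤ 3; but S = 4 > 3 — fails.
C4: X = 16 > 13, so we need S ≤ 4; S = 4 ≤ 4 — holds.
C5: S = 4 is not in {1, 0, 3, -1} — fails.
C6: 16 / 8 = 2, so 8 divides 16 — holds.
C7: 23 = 8*2 + 7, so 8 does not divide 23 — fails.
C8: T + Y = 11 + 23 = 34; 34 ≤ 37 — holds.

The assignment fails constraints 3, 5, and 7.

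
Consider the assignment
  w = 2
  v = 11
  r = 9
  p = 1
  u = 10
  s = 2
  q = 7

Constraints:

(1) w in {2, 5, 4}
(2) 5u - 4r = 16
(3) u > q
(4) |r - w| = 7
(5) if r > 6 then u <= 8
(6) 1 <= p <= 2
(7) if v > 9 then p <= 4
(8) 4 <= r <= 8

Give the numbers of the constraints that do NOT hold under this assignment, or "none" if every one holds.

(1) w = 2 is in {2, 5, 4} — holds.
(2) 5u - 4r = 5(10) - 4(9) = 14, not 16 — fails.
(3) u = 10, q = 7; 10 > 7 — holds.
(4) |9 - 2| = 7 — holds.
(5) r = 9 > 6, so we need u ≤ 8; but u = 10 > 8 — fails.
(6) p = 1 lies in [1, 2] — holds.
(7) v = 11 > 9, so we need p ≤ 4; p = 1 ≤ 4 — holds.
(8) r = 9 is outside [4, 8] — fails.

Constraints 2, 5, and 8 are violated.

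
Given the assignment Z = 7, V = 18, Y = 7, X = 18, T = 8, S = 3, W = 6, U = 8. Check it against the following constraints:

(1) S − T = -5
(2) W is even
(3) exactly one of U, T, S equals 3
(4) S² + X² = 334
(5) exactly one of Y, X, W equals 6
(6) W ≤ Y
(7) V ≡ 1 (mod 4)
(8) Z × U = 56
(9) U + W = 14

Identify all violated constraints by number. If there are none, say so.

Constraints 4, 7 do not hold.

(1) S − T = 3 − 8 = -5 — satisfied.
(2) W = 6 is even — satisfied.
(3) U=8, T=8, S=3; 1 of them equals 3 — satisfied.
(4) S² + X² = 3² + 18² = 9 + 324 = 333, not 334 — violated.
(5) Y=7, X=18, W=6; 1 of them equals 6 — satisfied.
(6) W = 6, Y = 7; 6 ≤ 7 — satisfied.
(7) 18 mod 4 = 2, not 1 — violated.
(8) Z × U = 7 × 8 = 56 — satisfied.
(9) U + W = 8 + 6 = 14 — satisfied.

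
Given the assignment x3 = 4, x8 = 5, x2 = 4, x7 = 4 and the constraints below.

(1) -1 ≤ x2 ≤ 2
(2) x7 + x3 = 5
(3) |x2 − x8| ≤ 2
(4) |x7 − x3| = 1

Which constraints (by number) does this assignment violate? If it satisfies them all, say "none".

(1) x2 = 4 is outside [-1, 2]  no
(2) x7 + x3 = 4 + 4 = 8, not 5  no
(3) |4 − 5| = 1; 1 ≤ 2  yes
(4) |4 − 4| = 0, not 1  no

Constraints 1, 2, and 4 are violated.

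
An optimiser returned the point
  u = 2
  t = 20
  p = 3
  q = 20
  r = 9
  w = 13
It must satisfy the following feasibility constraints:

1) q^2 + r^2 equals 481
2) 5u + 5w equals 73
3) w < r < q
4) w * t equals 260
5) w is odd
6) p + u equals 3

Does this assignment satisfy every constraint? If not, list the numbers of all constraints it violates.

1) q^2 + r^2 = 20^2 + 9^2 = 400 + 81 = 481  OK
2) 5u + 5w = 5(2) + 5(13) = 75, not 73  FAIL
3) values 13, 9, 20; w = 13 is not < r = 9  FAIL
4) w * t = 13 * 20 = 260  OK
5) w = 13 is odd  OK
6) p + u = 3 + 2 = 5, not 3  FAIL

Constraints 2, 3, and 6 do not hold.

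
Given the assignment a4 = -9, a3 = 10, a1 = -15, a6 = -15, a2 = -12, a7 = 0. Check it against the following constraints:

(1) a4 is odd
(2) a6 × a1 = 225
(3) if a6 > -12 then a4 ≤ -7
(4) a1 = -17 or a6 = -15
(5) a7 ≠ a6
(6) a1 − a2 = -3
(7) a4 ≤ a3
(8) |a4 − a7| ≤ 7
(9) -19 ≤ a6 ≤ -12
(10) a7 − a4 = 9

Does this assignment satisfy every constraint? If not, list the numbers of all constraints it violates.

Constraint 8 is violated.

(1) a4 = -9 is odd — holds.
(2) a6 × a1 = -15 × (-15) = 225 — holds.
(3) a6 = -15, not > -12; antecedent false, conditional vacuously true — holds.
(4) a1 = -15 ≠ -17, but a6 = -15 = -15 (second disjunct) — holds.
(5) a7 = 0, a6 = -15; distinct — holds.
(6) a1 − a2 = -15 − (-12) = -3 — holds.
(7) a4 = -9, a3 = 10; -9 ≤ 10 — holds.
(8) |-9 − 0| = 9; 9 > 7, exceeds bound 7 — does not hold.
(9) a6 = -15 lies in [-19, -12] — holds.
(10) a7 − a4 = 0 − (-9) = 9 — holds.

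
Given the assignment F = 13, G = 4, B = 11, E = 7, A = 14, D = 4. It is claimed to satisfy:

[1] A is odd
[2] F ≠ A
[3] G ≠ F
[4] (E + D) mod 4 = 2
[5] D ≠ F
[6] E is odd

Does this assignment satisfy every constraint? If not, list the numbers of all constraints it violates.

The assignment fails constraints 1 and 4.

[1] A = 14 is even — fails.
[2] F = 13, A = 14; distinct — holds.
[3] G = 4, F = 13; distinct — holds.
[4] E + D = 11; 11 mod 4 = 3, not 2 — fails.
[5] D = 4, F = 13; distinct — holds.
[6] E = 7 is odd — holds.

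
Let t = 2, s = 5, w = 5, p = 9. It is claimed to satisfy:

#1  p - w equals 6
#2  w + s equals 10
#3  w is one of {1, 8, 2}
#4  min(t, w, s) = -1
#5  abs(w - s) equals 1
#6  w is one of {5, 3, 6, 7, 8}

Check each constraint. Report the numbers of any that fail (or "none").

#1 p - w = 9 - 5 = 4, not 6 — violated.
#2 w + s = 5 + 5 = 10 — satisfied.
#3 w = 5 is not in {1, 8, 2} — violated.
#4 min(2, 5, 5) = 2, not -1 — violated.
#5 abs(5 - 5) = 0, not 1 — violated.
#6 w = 5 is in {5, 3, 6, 7, 8} — satisfied.

The assignment fails constraints 1, 3, 4, 5.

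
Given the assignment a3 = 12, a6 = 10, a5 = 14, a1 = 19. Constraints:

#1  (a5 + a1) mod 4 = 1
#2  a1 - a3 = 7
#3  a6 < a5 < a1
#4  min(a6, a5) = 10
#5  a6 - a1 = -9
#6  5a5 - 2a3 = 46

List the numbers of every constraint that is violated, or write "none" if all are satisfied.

#1 a5 + a1 = 33; 33 mod 4 = 1 — OK.
#2 a1 - a3 = 19 - 12 = 7 — OK.
#3 values 10 < 14 < 19 — OK.
#4 min(10, 14) = 10 — OK.
#5 a6 - a1 = 10 - 19 = -9 — OK.
#6 5a5 - 2a3 = 5(14) - 2(12) = 46 — OK.

All constraints are satisfied.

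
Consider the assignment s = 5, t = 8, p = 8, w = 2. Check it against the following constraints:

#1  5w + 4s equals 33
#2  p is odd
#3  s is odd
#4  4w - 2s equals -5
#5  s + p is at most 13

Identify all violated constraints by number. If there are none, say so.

#1 5w + 4s = 5(2) + 4(5) = 30, not 33 — violated.
#2 p = 8 is even — violated.
#3 s = 5 is odd — satisfied.
#4 4w - 2s = 4(2) - 2(5) = -2, not -5 — violated.
#5 s + p = 5 + 8 = 13; 13 ≤ 13 — satisfied.

Constraints 1, 2, 4 do not hold.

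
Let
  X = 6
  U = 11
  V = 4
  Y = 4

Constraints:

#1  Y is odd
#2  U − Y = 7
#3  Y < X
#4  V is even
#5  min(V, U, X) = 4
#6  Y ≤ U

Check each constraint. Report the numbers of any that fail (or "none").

Constraint 1 does not hold.

#1 Y = 4 is even  ✘
#2 U − Y = 11 − 4 = 7  ✔
#3 Y = 4, X = 6; 4 < 6  ✔
#4 V = 4 is even  ✔
#5 min(4, 11, 6) = 4  ✔
#6 Y = 4, U = 11; 4 ≤ 11  ✔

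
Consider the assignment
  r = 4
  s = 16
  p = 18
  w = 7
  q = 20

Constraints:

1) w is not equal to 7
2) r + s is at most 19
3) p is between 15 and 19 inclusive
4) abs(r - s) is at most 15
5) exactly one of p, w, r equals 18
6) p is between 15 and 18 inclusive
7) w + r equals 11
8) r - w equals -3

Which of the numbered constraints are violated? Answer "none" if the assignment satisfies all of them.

Constraints 1, 2 do not hold.

1) w = 7, but 7 is required to differ — violated.
2) r + s = 4 + 16 = 20; 20 > 19, bound 19 not met — violated.
3) p = 18 lies in [15, 19] — OK.
4) abs(4 - 16) = 12; 12 ≤ 15 — OK.
5) p=18, w=7, r=4; 1 of them equals 18 — OK.
6) p = 18 lies in [15, 18] — OK.
7) w + r = 7 + 4 = 11 — OK.
8) r - w = 4 - 7 = -3 — OK.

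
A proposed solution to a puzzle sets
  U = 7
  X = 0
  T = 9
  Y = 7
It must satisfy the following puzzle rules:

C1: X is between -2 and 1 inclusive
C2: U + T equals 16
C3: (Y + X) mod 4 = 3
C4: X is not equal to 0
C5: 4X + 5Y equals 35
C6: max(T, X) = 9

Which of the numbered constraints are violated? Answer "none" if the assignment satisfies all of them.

Constraint 4 does not hold.

C1: X = 0 lies in [-2, 1] — OK.
C2: U + T = 7 + 9 = 16 — OK.
C3: Y + X = 7; 7 mod 4 = 3 — OK.
C4: X = 0, but 0 is required to differ — violated.
C5: 4X + 5Y = 4(0) + 5(7) = 35 — OK.
C6: max(9, 0) = 9 — OK.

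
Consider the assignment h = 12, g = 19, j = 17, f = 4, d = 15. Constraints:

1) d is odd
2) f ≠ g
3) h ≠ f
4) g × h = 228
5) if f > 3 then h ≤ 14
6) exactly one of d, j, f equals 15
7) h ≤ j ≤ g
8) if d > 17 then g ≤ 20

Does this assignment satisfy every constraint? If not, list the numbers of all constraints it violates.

1) d = 15 is odd  true
2) f = 4, g = 19; distinct  true
3) h = 12, f = 4; distinct  true
4) g × h = 19 × 12 = 228  true
5) f = 4 > 3, so we need h ≤ 14; h = 12 ≤ 14  true
6) d=15, j=17, f=4; 1 of them equals 15  true
7) values 12 ≤ 17 ≤ 19  true
8) d = 15, not > 17; antecedent false, conditional vacuously true  true

None — every constraint holds.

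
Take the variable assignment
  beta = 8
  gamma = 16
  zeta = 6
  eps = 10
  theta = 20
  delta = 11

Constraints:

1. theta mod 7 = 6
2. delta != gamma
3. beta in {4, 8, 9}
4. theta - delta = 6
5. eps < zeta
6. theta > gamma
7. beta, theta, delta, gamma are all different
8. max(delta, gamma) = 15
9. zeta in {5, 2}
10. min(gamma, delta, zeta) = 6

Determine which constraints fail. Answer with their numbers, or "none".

Violated: 4, 5, 8, and 9.

1. 20 mod 7 = 6 — OK.
2. delta = 11, gamma = 16; distinct — OK.
3. beta = 8 is in {4, 8, 9} — OK.
4. theta - delta = 20 - 11 = 9, not 6 — violated.
5. eps = 10, zeta = 6; 10 ≥ 6 (want <) — violated.
6. theta = 20, gamma = 16; 20 > 16 — OK.
7. values 8, 20, 11, 16 are pairwise distinct — OK.
8. max(11, 16) = 16, not 15 — violated.
9. zeta = 6 is not in {5, 2} — violated.
10. min(16, 11, 6) = 6 — OK.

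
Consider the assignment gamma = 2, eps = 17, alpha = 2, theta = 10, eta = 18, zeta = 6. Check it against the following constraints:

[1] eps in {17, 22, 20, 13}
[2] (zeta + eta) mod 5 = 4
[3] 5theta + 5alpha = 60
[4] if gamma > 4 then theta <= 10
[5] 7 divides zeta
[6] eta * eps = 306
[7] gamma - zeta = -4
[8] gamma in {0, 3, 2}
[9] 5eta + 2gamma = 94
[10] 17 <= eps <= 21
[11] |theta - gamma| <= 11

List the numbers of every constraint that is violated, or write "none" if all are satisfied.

The assignment fails constraint 5.

[1] eps = 17 is in {17, 22, 20, 13} — holds.
[2] zeta + eta = 24; 24 mod 5 = 4 — holds.
[3] 5theta + 5alpha = 5(10) + 5(2) = 60 — holds.
[4] gamma = 2, not > 4; antecedent false, conditional vacuously true — holds.
[5] 6 = 7*0 + 6, so 7 does not divide 6 — fails.
[6] eta * eps = 18 * 17 = 306 — holds.
[7] gamma - zeta = 2 - 6 = -4 — holds.
[8] gamma = 2 is in {0, 3, 2} — holds.
[9] 5eta + 2gamma = 5(18) + 2(2) = 94 — holds.
[10] eps = 17 lies in [17, 21] — holds.
[11] |10 - 2| = 8; 8 ≤ 11 — holds.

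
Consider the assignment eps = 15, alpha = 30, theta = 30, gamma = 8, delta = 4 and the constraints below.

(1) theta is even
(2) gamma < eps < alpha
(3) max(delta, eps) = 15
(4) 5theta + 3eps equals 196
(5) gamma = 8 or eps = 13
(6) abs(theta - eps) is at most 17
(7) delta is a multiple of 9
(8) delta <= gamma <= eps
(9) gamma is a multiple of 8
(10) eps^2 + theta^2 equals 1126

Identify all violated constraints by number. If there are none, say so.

The assignment fails constraints 4, 7, 10.

(1) theta = 30 is even — holds.
(2) values 8 < 15 < 30 — holds.
(3) max(4, 15) = 15 — holds.
(4) 5theta + 3eps = 5(30) + 3(15) = 195, not 196 — does not hold.
(5) gamma = 8 = 8 (first disjunct) — holds.
(6) abs(30 - 15) = 15; 15 ≤ 17 — holds.
(7) 4 = 9*0 + 4, so 9 does not divide 4 — does not hold.
(8) values 4 <= 8 <= 15 — holds.
(9) 8 / 8 = 1, so 8 divides 8 — holds.
(10) eps^2 + theta^2 = 15^2 + 30^2 = 225 + 900 = 1125, not 1126 — does not hold.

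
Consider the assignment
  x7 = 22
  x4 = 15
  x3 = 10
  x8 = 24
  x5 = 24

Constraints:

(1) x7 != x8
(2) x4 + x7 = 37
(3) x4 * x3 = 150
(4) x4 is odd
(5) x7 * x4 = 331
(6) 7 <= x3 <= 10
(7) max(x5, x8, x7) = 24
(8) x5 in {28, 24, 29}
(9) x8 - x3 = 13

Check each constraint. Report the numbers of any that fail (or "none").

(1) x7 = 22, x8 = 24; distinct — OK.
(2) x4 + x7 = 15 + 22 = 37 — OK.
(3) x4 * x3 = 15 * 10 = 150 — OK.
(4) x4 = 15 is odd — OK.
(5) x7 * x4 = 22 * 15 = 330, not 331 — violated.
(6) x3 = 10 lies in [7, 10] — OK.
(7) max(24, 24, 22) = 24 — OK.
(8) x5 = 24 is in {28, 24, 29} — OK.
(9) x8 - x3 = 24 - 10 = 14, not 13 — violated.

Constraints 5 and 9 are violated.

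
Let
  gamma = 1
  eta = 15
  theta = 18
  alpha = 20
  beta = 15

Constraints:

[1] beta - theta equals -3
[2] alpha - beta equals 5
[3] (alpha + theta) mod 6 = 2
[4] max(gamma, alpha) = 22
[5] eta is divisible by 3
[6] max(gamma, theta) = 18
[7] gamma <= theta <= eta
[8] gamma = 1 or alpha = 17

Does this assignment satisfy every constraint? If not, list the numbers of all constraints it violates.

Constraints 4, 7 do not hold.

[1] beta - theta = 15 - 18 = -3  holds
[2] alpha - beta = 20 - 15 = 5  holds
[3] alpha + theta = 38; 38 mod 6 = 2  holds
[4] max(1, 20) = 20, not 22  fails
[5] 15 / 3 = 5, so 3 divides 15  holds
[6] max(1, 18) = 18  holds
[7] values 1, 18, 15; theta = 18 is not <= eta = 15  fails
[8] gamma = 1 = 1 (first disjunct)  holds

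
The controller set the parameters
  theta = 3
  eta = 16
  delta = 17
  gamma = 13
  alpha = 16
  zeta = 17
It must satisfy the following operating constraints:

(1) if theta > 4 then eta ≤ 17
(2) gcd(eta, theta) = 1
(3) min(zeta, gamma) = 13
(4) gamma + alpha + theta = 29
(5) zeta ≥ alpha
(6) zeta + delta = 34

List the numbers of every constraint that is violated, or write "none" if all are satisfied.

(1) theta = 3, not > 4; antecedent false, conditional vacuously true — holds.
(2) gcd(16, 3) = 1 — holds.
(3) min(17, 13) = 13 — holds.
(4) gamma + alpha + theta = 13 + 16 + 3 = 32, not 29 — does not hold.
(5) zeta = 17, alpha = 16; 17 ≥ 16 — holds.
(6) zeta + delta = 17 + 17 = 34 — holds.

No — constraint 4 is not satisfied.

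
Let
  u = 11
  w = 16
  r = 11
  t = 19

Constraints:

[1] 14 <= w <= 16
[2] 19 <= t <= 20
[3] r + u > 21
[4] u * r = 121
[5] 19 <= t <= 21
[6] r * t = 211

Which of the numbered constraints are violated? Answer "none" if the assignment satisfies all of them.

[1] w = 16 lies in [14, 16]  yes
[2] t = 19 lies in [19, 20]  yes
[3] r + u = 11 + 11 = 22; 22 > 21  yes
[4] u * r = 11 * 11 = 121  yes
[5] t = 19 lies in [19, 21]  yes
[6] r * t = 11 * 19 = 209, not 211  no

The assignment fails constraint 6.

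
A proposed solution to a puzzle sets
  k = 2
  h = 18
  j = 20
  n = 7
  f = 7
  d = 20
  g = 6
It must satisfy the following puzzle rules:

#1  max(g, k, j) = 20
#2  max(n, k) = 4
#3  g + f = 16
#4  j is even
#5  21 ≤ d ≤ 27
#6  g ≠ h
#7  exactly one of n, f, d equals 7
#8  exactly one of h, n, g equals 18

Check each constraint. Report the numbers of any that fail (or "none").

The assignment fails constraints 2, 3, 5, 7.

#1 max(6, 2, 20) = 20 — satisfied.
#2 max(7, 2) = 7, not 4 — violated.
#3 g + f = 6 + 7 = 13, not 16 — violated.
#4 j = 20 is even — satisfied.
#5 d = 20 is outside [21, 27] — violated.
#6 g = 6, h = 18; distinct — satisfied.
#7 n=7, f=7, d=20; 2 of them equal 7, not exactly one — violated.
#8 h=18, n=7, g=6; 1 of them equals 18 — satisfied.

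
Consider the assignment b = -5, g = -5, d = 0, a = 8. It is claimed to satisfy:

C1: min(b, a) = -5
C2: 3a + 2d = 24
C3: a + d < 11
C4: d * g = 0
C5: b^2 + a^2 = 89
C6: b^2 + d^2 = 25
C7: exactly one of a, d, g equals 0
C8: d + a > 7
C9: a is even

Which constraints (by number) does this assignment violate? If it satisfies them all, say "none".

The assignment satisfies every constraint.

C1: min(-5, 8) = -5 — satisfied.
C2: 3a + 2d = 3(8) + 2(0) = 24 — satisfied.
C3: a + d = 8 + 0 = 8; 8 < 11 — satisfied.
C4: d * g = 0 * (-5) = 0 — satisfied.
C5: b^2 + a^2 = (-5)^2 + 8^2 = 25 + 64 = 89 — satisfied.
C6: b^2 + d^2 = (-5)^2 + 0^2 = 25 + 0 = 25 — satisfied.
C7: a=8, d=0, g=-5; 1 of them equals 0 — satisfied.
C8: d + a = 0 + 8 = 8; 8 > 7 — satisfied.
C9: a = 8 is even — satisfied.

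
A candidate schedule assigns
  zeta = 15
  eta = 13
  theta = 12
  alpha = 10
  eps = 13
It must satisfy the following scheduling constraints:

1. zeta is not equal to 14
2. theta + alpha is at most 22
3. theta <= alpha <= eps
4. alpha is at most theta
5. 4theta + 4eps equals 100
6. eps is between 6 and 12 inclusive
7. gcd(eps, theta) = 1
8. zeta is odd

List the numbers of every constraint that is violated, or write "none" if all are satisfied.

No — constraints 3, 6 are not satisfied.

1. zeta = 15, and 15 ≠ 14  ✓
2. theta + alpha = 12 + 10 = 22; 22 ≤ 22  ✓
3. values 12, 10, 13; theta = 12 is not <= alpha = 10  ✗
4. alpha = 10, theta = 12; 10 ≤ 12  ✓
5. 4theta + 4eps = 4(12) + 4(13) = 100  ✓
6. eps = 13 is outside [6, 12]  ✗
7. gcd(13, 12) = 1  ✓
8. zeta = 15 is odd  ✓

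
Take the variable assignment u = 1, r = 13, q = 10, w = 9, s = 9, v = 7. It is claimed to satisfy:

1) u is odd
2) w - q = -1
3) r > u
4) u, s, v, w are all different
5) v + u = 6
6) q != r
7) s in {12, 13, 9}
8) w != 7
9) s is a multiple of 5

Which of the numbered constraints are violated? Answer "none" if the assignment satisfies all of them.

1) u = 1 is odd  holds
2) w - q = 9 - 10 = -1  holds
3) r = 13, u = 1; 13 > 1  holds
4) s = w = 9, not all different  fails
5) v + u = 7 + 1 = 8, not 6  fails
6) q = 10, r = 13; distinct  holds
7) s = 9 is in {12, 13, 9}  holds
8) w = 9, and 9 ≠ 7  holds
9) 9 = 5*1 + 4, so 5 does not divide 9  fails

Constraints 4, 5, and 9 do not hold.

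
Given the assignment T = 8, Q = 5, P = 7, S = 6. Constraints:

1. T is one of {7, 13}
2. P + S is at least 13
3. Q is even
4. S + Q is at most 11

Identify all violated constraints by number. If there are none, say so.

1. T = 8 is not in {7, 13}  FAIL
2. P + S = 7 + 6 = 13; 13 ≥ 13  OK
3. Q = 5 is odd  FAIL
4. S + Q = 6 + 5 = 11; 11 ≤ 11  OK

No — constraints 1, 3 are not satisfied.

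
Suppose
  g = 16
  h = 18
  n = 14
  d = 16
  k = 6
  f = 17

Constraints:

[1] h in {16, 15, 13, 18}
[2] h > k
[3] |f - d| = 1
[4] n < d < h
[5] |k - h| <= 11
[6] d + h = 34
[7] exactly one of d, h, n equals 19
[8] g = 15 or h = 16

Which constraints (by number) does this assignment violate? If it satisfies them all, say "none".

Violated: 5, 7, and 8.

[1] h = 18 is in {16, 15, 13, 18}  ✔
[2] h = 18, k = 6; 18 > 6  ✔
[3] |17 - 16| = 1  ✔
[4] values 14 < 16 < 18  ✔
[5] |6 - 18| = 12; 12 > 11, exceeds bound 11  ✘
[6] d + h = 16 + 18 = 34  ✔
[7] d=16, h=18, n=14; 0 of them equal 19, not exactly one  ✘
[8] g = 16 ≠ 15 and h = 18 ≠ 16; both disjuncts false  ✘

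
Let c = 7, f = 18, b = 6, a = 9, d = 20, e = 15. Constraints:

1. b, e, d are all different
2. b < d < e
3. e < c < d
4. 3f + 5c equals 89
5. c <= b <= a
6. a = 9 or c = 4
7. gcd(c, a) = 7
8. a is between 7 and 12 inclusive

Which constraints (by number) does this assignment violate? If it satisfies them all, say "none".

1. values 6, 15, 20 are pairwise distinct  OK
2. values 6, 20, 15; d = 20 is not < e = 15  FAIL
3. values 15, 7, 20; e = 15 is not < c = 7  FAIL
4. 3f + 5c = 3(18) + 5(7) = 89  OK
5. values 7, 6, 9; c = 7 is not <= b = 6  FAIL
6. a = 9 = 9 (first disjunct)  OK
7. gcd(7, 9) = 1, not 7  FAIL
8. a = 9 lies in [7, 12]  OK

The assignment fails constraints 2, 3, 5, 7.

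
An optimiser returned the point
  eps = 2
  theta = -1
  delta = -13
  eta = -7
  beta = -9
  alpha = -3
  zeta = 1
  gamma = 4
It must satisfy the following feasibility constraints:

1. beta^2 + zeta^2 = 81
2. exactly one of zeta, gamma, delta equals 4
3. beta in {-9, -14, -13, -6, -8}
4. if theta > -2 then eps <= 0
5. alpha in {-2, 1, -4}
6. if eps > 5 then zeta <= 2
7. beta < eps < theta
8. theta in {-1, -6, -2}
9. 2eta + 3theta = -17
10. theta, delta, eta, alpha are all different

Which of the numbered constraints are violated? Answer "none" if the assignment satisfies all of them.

No — constraints 1, 4, 5, and 7 are not satisfied.

1. beta^2 + zeta^2 = (-9)^2 + 1^2 = 81 + 1 = 82, not 81 — fails.
2. zeta=1, gamma=4, delta=-13; 1 of them equals 4 — holds.
3. beta = -9 is in {-9, -14, -13, -6, -8} — holds.
4. theta = -1 > -2, so we need eps ≤ 0; but eps = 2 > 0 — fails.
5. alpha = -3 is not in {-2, 1, -4} — fails.
6. eps = 2, not > 5; antecedent false, conditional vacuously true — holds.
7. values -9, 2, -1; eps = 2 is not < theta = -1 — fails.
8. theta = -1 is in {-1, -6, -2} — holds.
9. 2eta + 3theta = 2(-7) + 3(-1) = -17 — holds.
10. values -1, -13, -7, -3 are pairwise distinct — holds.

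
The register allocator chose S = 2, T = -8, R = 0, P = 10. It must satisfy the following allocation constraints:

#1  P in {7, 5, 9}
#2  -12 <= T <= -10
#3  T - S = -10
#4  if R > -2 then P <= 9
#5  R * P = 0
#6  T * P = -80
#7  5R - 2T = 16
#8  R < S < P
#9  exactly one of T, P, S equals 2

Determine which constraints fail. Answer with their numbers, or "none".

#1 P = 10 is not in {7, 5, 9} — violated.
#2 T = -8 is outside [-12, -10] — violated.
#3 T - S = -8 - 2 = -10 — satisfied.
#4 R = 0 > -2, so we need P ≤ 9; but P = 10 > 9 — violated.
#5 R * P = 0 * 10 = 0 — satisfied.
#6 T * P = -8 * 10 = -80 — satisfied.
#7 5R - 2T = 5(0) - 2(-8) = 16 — satisfied.
#8 values 0 < 2 < 10 — satisfied.
#9 T=-8, P=10, S=2; 1 of them equals 2 — satisfied.

The assignment fails constraints 1, 2, and 4.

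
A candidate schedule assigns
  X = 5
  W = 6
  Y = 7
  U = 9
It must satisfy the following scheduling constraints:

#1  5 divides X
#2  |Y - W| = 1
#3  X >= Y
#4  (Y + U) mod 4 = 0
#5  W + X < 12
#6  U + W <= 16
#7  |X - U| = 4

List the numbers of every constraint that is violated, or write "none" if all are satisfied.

#1 5 / 5 = 1, so 5 divides 5 — holds.
#2 |7 - 6| = 1 — holds.
#3 X = 5, Y = 7; 5 < 7 (want ≥) — fails.
#4 Y + U = 16; 16 mod 4 = 0 — holds.
#5 W + X = 6 + 5 = 11; 11 < 12 — holds.
#6 U + W = 9 + 6 = 15; 15 ≤ 16 — holds.
#7 |5 - 9| = 4 — holds.

Constraint 3 is violated.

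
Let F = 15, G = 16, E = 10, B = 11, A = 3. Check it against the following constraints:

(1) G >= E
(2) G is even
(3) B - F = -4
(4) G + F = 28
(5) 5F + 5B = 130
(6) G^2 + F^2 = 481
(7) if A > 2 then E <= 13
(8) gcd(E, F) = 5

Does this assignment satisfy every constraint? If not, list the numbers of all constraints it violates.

(1) G = 16, E = 10; 16 ≥ 10 — satisfied.
(2) G = 16 is even — satisfied.
(3) B - F = 11 - 15 = -4 — satisfied.
(4) G + F = 16 + 15 = 31, not 28 — violated.
(5) 5F + 5B = 5(15) + 5(11) = 130 — satisfied.
(6) G^2 + F^2 = 16^2 + 15^2 = 256 + 225 = 481 — satisfied.
(7) A = 3 > 2, so we need E ≤ 13; E = 10 ≤ 13 — satisfied.
(8) gcd(10, 15) = 5 — satisfied.

Constraint 4 does not hold.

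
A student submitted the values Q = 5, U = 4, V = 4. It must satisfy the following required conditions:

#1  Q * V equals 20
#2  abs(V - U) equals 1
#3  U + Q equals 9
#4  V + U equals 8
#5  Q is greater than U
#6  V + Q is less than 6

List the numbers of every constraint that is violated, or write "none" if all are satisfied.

The assignment fails constraints 2 and 6.

#1 Q * V = 5 * 4 = 20 — satisfied.
#2 abs(4 - 4) = 0, not 1 — violated.
#3 U + Q = 4 + 5 = 9 — satisfied.
#4 V + U = 4 + 4 = 8 — satisfied.
#5 Q = 5, U = 4; 5 > 4 — satisfied.
#6 V + Q = 4 + 5 = 9; 9 ≥ 6, bound 6 not met — violated.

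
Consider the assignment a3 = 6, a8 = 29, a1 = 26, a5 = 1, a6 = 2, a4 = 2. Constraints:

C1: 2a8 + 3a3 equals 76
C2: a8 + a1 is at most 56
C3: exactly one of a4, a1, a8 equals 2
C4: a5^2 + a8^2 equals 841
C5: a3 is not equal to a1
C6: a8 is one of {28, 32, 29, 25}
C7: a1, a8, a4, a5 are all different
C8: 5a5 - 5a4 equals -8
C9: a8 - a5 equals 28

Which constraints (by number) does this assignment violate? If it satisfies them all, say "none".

C1: 2a8 + 3a3 = 2(29) + 3(6) = 76  holds
C2: a8 + a1 = 29 + 26 = 55; 55 ≤ 56  holds
C3: a4=2, a1=26, a8=29; 1 of them equals 2  holds
C4: a5^2 + a8^2 = 1^2 + 29^2 = 1 + 841 = 842, not 841  fails
C5: a3 = 6, a1 = 26; distinct  holds
C6: a8 = 29 is in {28, 32, 29, 25}  holds
C7: values 26, 29, 2, 1 are pairwise distinct  holds
C8: 5a5 - 5a4 = 5(1) - 5(2) = -5, not -8  fails
C9: a8 - a5 = 29 - 1 = 28  holds

Constraints 4 and 8 do not hold.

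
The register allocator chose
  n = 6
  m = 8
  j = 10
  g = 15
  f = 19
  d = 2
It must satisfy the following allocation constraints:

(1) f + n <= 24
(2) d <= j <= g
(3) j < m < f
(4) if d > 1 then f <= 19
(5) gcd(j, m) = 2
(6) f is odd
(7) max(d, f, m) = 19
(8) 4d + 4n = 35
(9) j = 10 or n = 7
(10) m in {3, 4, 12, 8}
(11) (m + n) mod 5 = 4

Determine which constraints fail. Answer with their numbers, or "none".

Violated: 1, 3, 8.

(1) f + n = 19 + 6 = 25; 25 > 24, bound 24 not met — violated.
(2) values 2 <= 10 <= 15 — satisfied.
(3) values 10, 8, 19; j = 10 is not < m = 8 — violated.
(4) d = 2 > 1, so we need f ≤ 19; f = 19 ≤ 19 — satisfied.
(5) gcd(10, 8) = 2 — satisfied.
(6) f = 19 is odd — satisfied.
(7) max(2, 19, 8) = 19 — satisfied.
(8) 4d + 4n = 4(2) + 4(6) = 32, not 35 — violated.
(9) j = 10 = 10 (first disjunct) — satisfied.
(10) m = 8 is in {3, 4, 12, 8} — satisfied.
(11) m + n = 14; 14 mod 5 = 4 — satisfied.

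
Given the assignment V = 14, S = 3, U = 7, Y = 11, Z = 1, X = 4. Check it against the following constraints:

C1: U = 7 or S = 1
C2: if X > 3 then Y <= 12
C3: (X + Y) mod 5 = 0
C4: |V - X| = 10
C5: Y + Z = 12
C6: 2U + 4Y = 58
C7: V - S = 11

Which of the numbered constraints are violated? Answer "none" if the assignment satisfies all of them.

Yes — all constraints hold.

C1: U = 7 = 7 (first disjunct) — holds.
C2: X = 4 > 3, so we need Y ≤ 12; Y = 11 ≤ 12 — holds.
C3: X + Y = 15; 15 mod 5 = 0 — holds.
C4: |14 - 4| = 10 — holds.
C5: Y + Z = 11 + 1 = 12 — holds.
C6: 2U + 4Y = 2(7) + 4(11) = 58 — holds.
C7: V - S = 14 - 3 = 11 — holds.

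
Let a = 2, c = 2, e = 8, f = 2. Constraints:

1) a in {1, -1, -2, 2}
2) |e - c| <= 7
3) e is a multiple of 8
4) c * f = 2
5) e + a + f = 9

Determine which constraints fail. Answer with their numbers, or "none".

1) a = 2 is in {1, -1, -2, 2}  OK
2) |8 - 2| = 6; 6 ≤ 7  OK
3) 8 / 8 = 1, so 8 divides 8  OK
4) c * f = 2 * 2 = 4, not 2  FAIL
5) e + a + f = 8 + 2 + 2 = 12, not 9  FAIL

Violated: 4 and 5.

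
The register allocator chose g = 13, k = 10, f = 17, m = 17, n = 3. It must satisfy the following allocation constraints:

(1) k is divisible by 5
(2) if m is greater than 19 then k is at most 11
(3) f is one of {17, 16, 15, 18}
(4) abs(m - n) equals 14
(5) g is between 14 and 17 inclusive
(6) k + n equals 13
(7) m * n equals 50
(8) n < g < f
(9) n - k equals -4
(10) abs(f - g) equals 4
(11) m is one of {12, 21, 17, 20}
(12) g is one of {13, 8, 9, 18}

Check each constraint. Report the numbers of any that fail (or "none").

(1) 10 / 5 = 2, so 5 divides 10 — satisfied.
(2) m = 17, not > 19; antecedent false, conditional vacuously true — satisfied.
(3) f = 17 is in {17, 16, 15, 18} — satisfied.
(4) abs(17 - 3) = 14 — satisfied.
(5) g = 13 is outside [14, 17] — violated.
(6) k + n = 10 + 3 = 13 — satisfied.
(7) m * n = 17 * 3 = 51, not 50 — violated.
(8) values 3 < 13 < 17 — satisfied.
(9) n - k = 3 - 10 = -7, not -4 — violated.
(10) abs(17 - 13) = 4 — satisfied.
(11) m = 17 is in {12, 21, 17, 20} — satisfied.
(12) g = 13 is in {13, 8, 9, 18} — satisfied.

The assignment fails constraints 5, 7, and 9.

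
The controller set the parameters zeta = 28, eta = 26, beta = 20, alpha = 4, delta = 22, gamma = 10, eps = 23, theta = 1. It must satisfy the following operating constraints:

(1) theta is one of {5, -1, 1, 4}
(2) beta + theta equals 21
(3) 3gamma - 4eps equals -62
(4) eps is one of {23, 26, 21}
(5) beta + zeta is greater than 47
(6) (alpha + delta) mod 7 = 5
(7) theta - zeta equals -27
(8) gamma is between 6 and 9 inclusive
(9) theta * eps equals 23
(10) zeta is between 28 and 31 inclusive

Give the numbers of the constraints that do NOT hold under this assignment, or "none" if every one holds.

(1) theta = 1 is in {5, -1, 1, 4}  yes
(2) beta + theta = 20 + 1 = 21  yes
(3) 3gamma - 4eps = 3(10) - 4(23) = -62  yes
(4) eps = 23 is in {23, 26, 21}  yes
(5) beta + zeta = 20 + 28 = 48; 48 > 47  yes
(6) alpha + delta = 26; 26 mod 7 = 5  yes
(7) theta - zeta = 1 - 28 = -27  yes
(8) gamma = 10 is outside [6, 9]  no
(9) theta * eps = 1 * 23 = 23  yes
(10) zeta = 28 lies in [28, 31]  yes

Constraint 8 is violated.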